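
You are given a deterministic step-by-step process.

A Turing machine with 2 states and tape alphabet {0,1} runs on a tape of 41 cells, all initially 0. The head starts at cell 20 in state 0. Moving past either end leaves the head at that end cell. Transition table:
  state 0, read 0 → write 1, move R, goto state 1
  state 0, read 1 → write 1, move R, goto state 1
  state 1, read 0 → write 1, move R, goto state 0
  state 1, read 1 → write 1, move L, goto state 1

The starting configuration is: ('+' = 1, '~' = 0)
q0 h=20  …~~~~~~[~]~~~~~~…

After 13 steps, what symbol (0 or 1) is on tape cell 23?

t=0: q0 h=20  …~~~~~~[~]~~~~~~…
t=1: q1 h=21  …~~~~~+[~]~~~~~~…
t=2: q0 h=22  …~~~~++[~]~~~~~~…
t=3: q1 h=23  …~~~+++[~]~~~~~~…
t=4: q0 h=24  …~~++++[~]~~~~~~…
t=5: q1 h=25  …~+++++[~]~~~~~~…
t=6: q0 h=26  …++++++[~]~~~~~~…
t=7: q1 h=27  …++++++[~]~~~~~~…
t=8: q0 h=28  …++++++[~]~~~~~~…
t=9: q1 h=29  …++++++[~]~~~~~~…
t=10: q0 h=30  …++++++[~]~~~~~~…
t=11: q1 h=31  …++++++[~]~~~~~~…
t=12: q0 h=32  …++++++[~]~~~~~~…
t=13: q1 h=33  …++++++[~]~~~~~~…

1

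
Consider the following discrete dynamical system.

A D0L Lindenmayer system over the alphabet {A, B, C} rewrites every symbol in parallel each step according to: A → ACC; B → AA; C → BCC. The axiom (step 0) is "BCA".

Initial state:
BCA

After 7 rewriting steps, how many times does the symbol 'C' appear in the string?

2254

t=0: BCA
t=1: AABCCACC
t=2: ACCACCAABCCBCCACCBCCBCC
t=3: ACCBCCBCCACCBCCBCCACCACCAABCCBCCAABCCBCCACCBCCBCCAABCCBCCAABCCBCC
t=4: ACCBCCBCCAABCCBCCAABCCBCCACCBCCBCCAABCCBCCAABCCBCCACCBCCBC…BCCBCCAABCCBCCACCACCAABCCBCCAABCCBCCACCACCAABCCBCCAABCCBCC  (len 181)
t=5: ACCBCCBCCAABCCBCCAABCCBCCACCACCAABCCBCCAABCCBCCACCACCAABCC…CCBCCACCBCCBCCACCACCAABCCBCCAABCCBCCACCACCAABCCBCCAABCCBCC  (len 505)
t=6: ACCBCCBCCAABCCBCCAABCCBCCACCACCAABCCBCCAABCCBCCACCACCAABCC…CCBCCACCBCCBCCACCACCAABCCBCCAABCCBCCACCACCAABCCBCCAABCCBCC  (len 1413)
t=7: ACCBCCBCCAABCCBCCAABCCBCCACCACCAABCCBCCAABCCBCCACCACCAABCC…CCBCCACCBCCBCCACCACCAABCCBCCAABCCBCCACCACCAABCCBCCAABCCBCC  (len 3953)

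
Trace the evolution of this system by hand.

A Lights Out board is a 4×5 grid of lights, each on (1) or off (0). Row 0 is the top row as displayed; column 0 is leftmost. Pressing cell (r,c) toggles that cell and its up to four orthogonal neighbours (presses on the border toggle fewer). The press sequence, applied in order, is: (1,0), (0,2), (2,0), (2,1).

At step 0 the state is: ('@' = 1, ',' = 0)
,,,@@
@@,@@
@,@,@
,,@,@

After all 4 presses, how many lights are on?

14

[0] ,,,@@
@@,@@
@,@,@
,,@,@
[1] @,,@@
,,,@@
,,@,@
,,@,@
[2] @@@,@
,,@@@
,,@,@
,,@,@
[3] @@@,@
@,@@@
@@@,@
@,@,@
[4] @@@,@
@@@@@
,,,,@
@@@,@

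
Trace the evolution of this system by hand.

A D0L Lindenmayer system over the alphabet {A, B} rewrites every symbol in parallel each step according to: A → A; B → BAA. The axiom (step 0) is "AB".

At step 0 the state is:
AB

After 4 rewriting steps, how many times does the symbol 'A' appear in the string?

9

[0] AB
[1] ABAA
[2] ABAAAA
[3] ABAAAAAA
[4] ABAAAAAAAA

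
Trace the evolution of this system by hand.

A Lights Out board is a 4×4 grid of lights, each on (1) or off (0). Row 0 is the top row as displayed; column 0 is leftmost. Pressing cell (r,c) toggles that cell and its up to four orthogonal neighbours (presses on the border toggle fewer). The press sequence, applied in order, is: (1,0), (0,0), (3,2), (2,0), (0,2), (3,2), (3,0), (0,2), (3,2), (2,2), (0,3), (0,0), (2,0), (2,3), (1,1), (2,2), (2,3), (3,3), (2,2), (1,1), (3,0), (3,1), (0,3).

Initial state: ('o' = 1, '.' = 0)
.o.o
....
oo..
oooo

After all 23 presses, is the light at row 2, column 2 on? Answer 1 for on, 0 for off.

gen 0: .o.o
....
oo..
oooo
gen 1: oo.o
oo..
.o..
oooo
gen 2: ...o
.o..
.o..
oooo
gen 3: ...o
.o..
.oo.
o...
gen 4: ...o
oo..
o.o.
....
gen 5: .oo.
ooo.
o.o.
....
gen 6: .oo.
ooo.
o...
.ooo
gen 7: .oo.
ooo.
....
o.oo
gen 8: ...o
oo..
....
o.oo
gen 9: ...o
oo..
..o.
oo..
gen 10: ...o
ooo.
.o.o
ooo.
gen 11: ..o.
oooo
.o.o
ooo.
gen 12: ooo.
.ooo
.o.o
ooo.
gen 13: ooo.
oooo
o..o
.oo.
gen 14: ooo.
ooo.
o.o.
.ooo
gen 15: o.o.
....
ooo.
.ooo
gen 16: o.o.
..o.
o..o
.o.o
gen 17: o.o.
..oo
o.o.
.o..
gen 18: o.o.
..oo
o.oo
.ooo
gen 19: o.o.
...o
oo..
.o.o
gen 20: ooo.
oooo
o...
.o.o
gen 21: ooo.
oooo
....
o..o
gen 22: ooo.
oooo
.o..
.ooo
gen 23: oo.o
ooo.
.o..
.ooo

0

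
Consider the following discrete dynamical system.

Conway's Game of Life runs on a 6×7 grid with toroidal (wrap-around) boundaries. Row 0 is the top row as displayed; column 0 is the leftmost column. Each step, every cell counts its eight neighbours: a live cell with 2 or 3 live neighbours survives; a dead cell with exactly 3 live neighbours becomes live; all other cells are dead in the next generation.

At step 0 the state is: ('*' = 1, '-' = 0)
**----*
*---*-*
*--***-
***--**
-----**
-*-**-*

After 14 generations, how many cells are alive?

7

0) **----*
*---*-*
*--***-
***--**
-----**
-*-**-*
1) -****--
---**--
--**---
-***---
---*---
-**-*--
2) -*---*-
-*-----
-*-----
-*--*--
----*--
-*--*--
3) ***----
***----
***----
-------
---***-
----**-
4) *-**--*
---*--*
*-*----
-****--
---*-*-
-**--**
5) ---**--
---*--*
*---*--
-*--*--
*----**
-*---*-
6) --****-
---*-*-
*--***-
-*--*--
**--***
*----*-
7) --**-*-
-------
--**-**
-**----
-*--*--
*-*----
8) -***---
-----**
-***---
**--**-
*--*---
--*-*--
9) -*****-
*---*--
-***---
*---*-*
*-**-**
----*--
10) -**--*-
*----*-
-******
----*--
**-*---
*------
11) **-----
*------
****--*
------*
**-----
*-----*
12) -*-----
-------
-**---*
------*
-*-----
------*
13) -------
***----
*------
-**----
*------
*------
14) *------
**-----
*------
**-----
*------
-------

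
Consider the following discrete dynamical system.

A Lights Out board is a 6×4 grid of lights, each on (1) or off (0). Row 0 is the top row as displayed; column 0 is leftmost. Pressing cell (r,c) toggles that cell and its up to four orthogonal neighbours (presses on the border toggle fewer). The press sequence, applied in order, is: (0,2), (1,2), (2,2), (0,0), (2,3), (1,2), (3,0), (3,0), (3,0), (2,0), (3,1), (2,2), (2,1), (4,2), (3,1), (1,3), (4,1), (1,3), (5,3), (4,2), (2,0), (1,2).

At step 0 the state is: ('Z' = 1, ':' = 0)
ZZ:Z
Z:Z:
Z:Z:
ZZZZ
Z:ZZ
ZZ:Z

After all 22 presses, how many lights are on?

10

gen 0: ZZ:Z
Z:Z:
Z:Z:
ZZZZ
Z:ZZ
ZZ:Z
gen 1: Z:Z:
Z:::
Z:Z:
ZZZZ
Z:ZZ
ZZ:Z
gen 2: Z:::
ZZZZ
Z:::
ZZZZ
Z:ZZ
ZZ:Z
gen 3: Z:::
ZZ:Z
ZZZZ
ZZ:Z
Z:ZZ
ZZ:Z
gen 4: :Z::
:Z:Z
ZZZZ
ZZ:Z
Z:ZZ
ZZ:Z
gen 5: :Z::
:Z::
ZZ::
ZZ::
Z:ZZ
ZZ:Z
gen 6: :ZZ:
::ZZ
ZZZ:
ZZ::
Z:ZZ
ZZ:Z
gen 7: :ZZ:
::ZZ
:ZZ:
::::
::ZZ
ZZ:Z
gen 8: :ZZ:
::ZZ
ZZZ:
ZZ::
Z:ZZ
ZZ:Z
gen 9: :ZZ:
::ZZ
:ZZ:
::::
::ZZ
ZZ:Z
gen 10: :ZZ:
Z:ZZ
Z:Z:
Z:::
::ZZ
ZZ:Z
gen 11: :ZZ:
Z:ZZ
ZZZ:
:ZZ:
:ZZZ
ZZ:Z
gen 12: :ZZ:
Z::Z
Z::Z
:Z::
:ZZZ
ZZ:Z
gen 13: :ZZ:
ZZ:Z
:ZZZ
::::
:ZZZ
ZZ:Z
gen 14: :ZZ:
ZZ:Z
:ZZZ
::Z:
::::
ZZZZ
gen 15: :ZZ:
ZZ:Z
::ZZ
ZZ::
:Z::
ZZZZ
gen 16: :ZZZ
ZZZ:
::Z:
ZZ::
:Z::
ZZZZ
gen 17: :ZZZ
ZZZ:
::Z:
Z:::
Z:Z:
Z:ZZ
gen 18: :ZZ:
ZZ:Z
::ZZ
Z:::
Z:Z:
Z:ZZ
gen 19: :ZZ:
ZZ:Z
::ZZ
Z:::
Z:ZZ
Z:::
gen 20: :ZZ:
ZZ:Z
::ZZ
Z:Z:
ZZ::
Z:Z:
gen 21: :ZZ:
:Z:Z
ZZZZ
::Z:
ZZ::
Z:Z:
gen 22: :Z::
::Z:
ZZ:Z
::Z:
ZZ::
Z:Z:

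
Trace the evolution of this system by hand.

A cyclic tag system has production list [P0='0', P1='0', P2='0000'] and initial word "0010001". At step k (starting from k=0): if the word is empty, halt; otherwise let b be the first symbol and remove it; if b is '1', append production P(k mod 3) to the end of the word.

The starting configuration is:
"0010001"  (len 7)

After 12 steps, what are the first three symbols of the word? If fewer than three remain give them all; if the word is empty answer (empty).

0) "0010001"  (len 7)
1) "010001"  (len 6)
2) "10001"  (len 5)
3) "00010000"  (len 8)
4) "0010000"  (len 7)
5) "010000"  (len 6)
6) "10000"  (len 5)
7) "00000"  (len 5)
8) "0000"  (len 4)
9) "000"  (len 3)
10) "00"  (len 2)
11) "0"  (len 1)
12) (halted — word empty)

(empty)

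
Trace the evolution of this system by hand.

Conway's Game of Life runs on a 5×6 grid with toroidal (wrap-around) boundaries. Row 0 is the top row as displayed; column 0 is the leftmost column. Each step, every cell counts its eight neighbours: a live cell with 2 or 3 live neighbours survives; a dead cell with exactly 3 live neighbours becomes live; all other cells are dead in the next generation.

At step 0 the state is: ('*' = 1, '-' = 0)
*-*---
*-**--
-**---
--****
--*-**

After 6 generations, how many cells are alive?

8

k=0  *-*---
*-**--
-**---
--****
--*-**
k=1  *-*-*-
*--*--
*----*
*----*
*-*---
k=2  *-*---
*--**-
-*--*-
------
*--*--
k=3  *-*-*-
*-***-
---***
------
-*----
k=4  *-*-*-
*-*---
--*--*
----*-
-*----
k=5  *-**-*
*-*---
-*-*-*
------
-*-*-*
k=6  ---*-*
------
***---
------
-*-*-*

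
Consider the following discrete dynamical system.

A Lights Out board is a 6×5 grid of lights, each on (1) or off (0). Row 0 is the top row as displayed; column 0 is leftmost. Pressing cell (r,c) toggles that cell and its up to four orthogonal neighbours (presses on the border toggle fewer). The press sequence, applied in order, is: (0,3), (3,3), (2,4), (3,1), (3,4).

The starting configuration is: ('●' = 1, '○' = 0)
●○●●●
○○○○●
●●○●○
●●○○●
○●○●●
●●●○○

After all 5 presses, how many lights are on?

0) ●○●●●
○○○○●
●●○●○
●●○○●
○●○●●
●●●○○
1) ●○○○○
○○○●●
●●○●○
●●○○●
○●○●●
●●●○○
2) ●○○○○
○○○●●
●●○○○
●●●●○
○●○○●
●●●○○
3) ●○○○○
○○○●○
●●○●●
●●●●●
○●○○●
●●●○○
4) ●○○○○
○○○●○
●○○●●
○○○●●
○○○○●
●●●○○
5) ●○○○○
○○○●○
●○○●○
○○○○○
○○○○○
●●●○○

7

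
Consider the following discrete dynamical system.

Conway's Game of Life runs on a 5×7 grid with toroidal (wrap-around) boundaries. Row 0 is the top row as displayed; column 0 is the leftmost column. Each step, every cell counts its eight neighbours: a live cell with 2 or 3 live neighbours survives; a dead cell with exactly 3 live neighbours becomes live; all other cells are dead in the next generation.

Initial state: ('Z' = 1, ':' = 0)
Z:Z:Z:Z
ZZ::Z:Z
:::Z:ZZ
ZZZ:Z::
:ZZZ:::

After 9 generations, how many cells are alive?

2

[0] Z:Z:Z:Z
ZZ::Z:Z
:::Z:ZZ
ZZZ:Z::
:ZZZ:::
[1] ::::Z:Z
:ZZ:Z::
:::Z:::
Z:::ZZZ
::::ZZZ
[2] Z:::Z:Z
::Z:ZZ:
ZZZZ::Z
Z::Z:::
:::Z:::
[3] ::::Z:Z
::Z:Z::
Z::::ZZ
Z::ZZ:Z
Z::ZZ:Z
[4] Z:::Z:Z
Z::ZZ::
ZZ:::::
:Z:Z:::
:::::::
[5] Z::ZZZZ
:::ZZZ:
ZZ:ZZ::
ZZZ::::
Z::::::
[6] Z::Z:::
:Z:::::
Z::::ZZ
::ZZ::Z
::ZZZZ:
[7] :Z:Z:::
:Z:::::
ZZZ::ZZ
ZZZ::::
:Z:::ZZ
[8] :Z:::::
::::::Z
::::::Z
:::::::
::::::Z
[9] Z::::::
Z::::::
:::::::
:::::::
:::::::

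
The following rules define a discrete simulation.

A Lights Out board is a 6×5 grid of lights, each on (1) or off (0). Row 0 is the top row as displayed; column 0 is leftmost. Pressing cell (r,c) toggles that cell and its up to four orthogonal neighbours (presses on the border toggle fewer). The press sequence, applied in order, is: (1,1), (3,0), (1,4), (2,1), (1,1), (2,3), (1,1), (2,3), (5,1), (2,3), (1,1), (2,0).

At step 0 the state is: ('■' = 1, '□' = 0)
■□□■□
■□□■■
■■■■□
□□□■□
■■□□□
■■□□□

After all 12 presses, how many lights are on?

[0] ■□□■□
■□□■■
■■■■□
□□□■□
■■□□□
■■□□□
[1] ■■□■□
□■■■■
■□■■□
□□□■□
■■□□□
■■□□□
[2] ■■□■□
□■■■■
□□■■□
■■□■□
□■□□□
■■□□□
[3] ■■□■■
□■■□□
□□■■■
■■□■□
□■□□□
■■□□□
[4] ■■□■■
□□■□□
■■□■■
■□□■□
□■□□□
■■□□□
[5] ■□□■■
■■□□□
■□□■■
■□□■□
□■□□□
■■□□□
[6] ■□□■■
■■□■□
■□■□□
■□□□□
□■□□□
■■□□□
[7] ■■□■■
□□■■□
■■■□□
■□□□□
□■□□□
■■□□□
[8] ■■□■■
□□■□□
■■□■■
■□□■□
□■□□□
■■□□□
[9] ■■□■■
□□■□□
■■□■■
■□□■□
□□□□□
□□■□□
[10] ■■□■■
□□■■□
■■■□□
■□□□□
□□□□□
□□■□□
[11] ■□□■■
■■□■□
■□■□□
■□□□□
□□□□□
□□■□□
[12] ■□□■■
□■□■□
□■■□□
□□□□□
□□□□□
□□■□□

8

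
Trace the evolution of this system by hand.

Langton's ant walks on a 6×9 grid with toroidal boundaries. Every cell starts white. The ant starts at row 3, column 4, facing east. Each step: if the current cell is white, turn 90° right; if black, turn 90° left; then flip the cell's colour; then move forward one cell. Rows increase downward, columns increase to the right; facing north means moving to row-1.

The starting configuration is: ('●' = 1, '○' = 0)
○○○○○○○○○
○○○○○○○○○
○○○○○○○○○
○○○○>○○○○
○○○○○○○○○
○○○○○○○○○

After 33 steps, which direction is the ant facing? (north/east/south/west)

[0] ○○○○○○○○○
○○○○○○○○○
○○○○○○○○○
○○○○>○○○○
○○○○○○○○○
○○○○○○○○○
[1] ○○○○○○○○○
○○○○○○○○○
○○○○○○○○○
○○○○●○○○○
○○○○v○○○○
○○○○○○○○○
[2] ○○○○○○○○○
○○○○○○○○○
○○○○○○○○○
○○○○●○○○○
○○○<●○○○○
○○○○○○○○○
[3] ○○○○○○○○○
○○○○○○○○○
○○○○○○○○○
○○○^●○○○○
○○○●●○○○○
○○○○○○○○○
[4] ○○○○○○○○○
○○○○○○○○○
○○○○○○○○○
○○○●>○○○○
○○○●●○○○○
○○○○○○○○○
[5] ○○○○○○○○○
○○○○○○○○○
○○○○^○○○○
○○○●○○○○○
○○○●●○○○○
○○○○○○○○○
[6] ○○○○○○○○○
○○○○○○○○○
○○○○●>○○○
○○○●○○○○○
○○○●●○○○○
○○○○○○○○○
[7] ○○○○○○○○○
○○○○○○○○○
○○○○●●○○○
○○○●○v○○○
○○○●●○○○○
○○○○○○○○○
[8] ○○○○○○○○○
○○○○○○○○○
○○○○●●○○○
○○○●<●○○○
○○○●●○○○○
○○○○○○○○○
[9] ○○○○○○○○○
○○○○○○○○○
○○○○^●○○○
○○○●●●○○○
○○○●●○○○○
○○○○○○○○○
[10] ○○○○○○○○○
○○○○○○○○○
○○○<○●○○○
○○○●●●○○○
○○○●●○○○○
○○○○○○○○○
[11] ○○○○○○○○○
○○○^○○○○○
○○○●○●○○○
○○○●●●○○○
○○○●●○○○○
○○○○○○○○○
[12] ○○○○○○○○○
○○○●>○○○○
○○○●○●○○○
○○○●●●○○○
○○○●●○○○○
○○○○○○○○○
[13] ○○○○○○○○○
○○○●●○○○○
○○○●v●○○○
○○○●●●○○○
○○○●●○○○○
○○○○○○○○○
[14] ○○○○○○○○○
○○○●●○○○○
○○○<●●○○○
○○○●●●○○○
○○○●●○○○○
○○○○○○○○○
[15] ○○○○○○○○○
○○○●●○○○○
○○○○●●○○○
○○○v●●○○○
○○○●●○○○○
○○○○○○○○○
[16] ○○○○○○○○○
○○○●●○○○○
○○○○●●○○○
○○○○>●○○○
○○○●●○○○○
○○○○○○○○○
[17] ○○○○○○○○○
○○○●●○○○○
○○○○^●○○○
○○○○○●○○○
○○○●●○○○○
○○○○○○○○○
[18] ○○○○○○○○○
○○○●●○○○○
○○○<○●○○○
○○○○○●○○○
○○○●●○○○○
○○○○○○○○○
[19] ○○○○○○○○○
○○○^●○○○○
○○○●○●○○○
○○○○○●○○○
○○○●●○○○○
○○○○○○○○○
[20] ○○○○○○○○○
○○<○●○○○○
○○○●○●○○○
○○○○○●○○○
○○○●●○○○○
○○○○○○○○○
[21] ○○^○○○○○○
○○●○●○○○○
○○○●○●○○○
○○○○○●○○○
○○○●●○○○○
○○○○○○○○○
[22] ○○●>○○○○○
○○●○●○○○○
○○○●○●○○○
○○○○○●○○○
○○○●●○○○○
○○○○○○○○○
[23] ○○●●○○○○○
○○●v●○○○○
○○○●○●○○○
○○○○○●○○○
○○○●●○○○○
○○○○○○○○○
[24] ○○●●○○○○○
○○<●●○○○○
○○○●○●○○○
○○○○○●○○○
○○○●●○○○○
○○○○○○○○○
[25] ○○●●○○○○○
○○○●●○○○○
○○v●○●○○○
○○○○○●○○○
○○○●●○○○○
○○○○○○○○○
[26] ○○●●○○○○○
○○○●●○○○○
○<●●○●○○○
○○○○○●○○○
○○○●●○○○○
○○○○○○○○○
[27] ○○●●○○○○○
○^○●●○○○○
○●●●○●○○○
○○○○○●○○○
○○○●●○○○○
○○○○○○○○○
[28] ○○●●○○○○○
○●>●●○○○○
○●●●○●○○○
○○○○○●○○○
○○○●●○○○○
○○○○○○○○○
[29] ○○●●○○○○○
○●●●●○○○○
○●v●○●○○○
○○○○○●○○○
○○○●●○○○○
○○○○○○○○○
[30] ○○●●○○○○○
○●●●●○○○○
○●○>○●○○○
○○○○○●○○○
○○○●●○○○○
○○○○○○○○○
[31] ○○●●○○○○○
○●●^●○○○○
○●○○○●○○○
○○○○○●○○○
○○○●●○○○○
○○○○○○○○○
[32] ○○●●○○○○○
○●<○●○○○○
○●○○○●○○○
○○○○○●○○○
○○○●●○○○○
○○○○○○○○○
[33] ○○●●○○○○○
○●○○●○○○○
○●v○○●○○○
○○○○○●○○○
○○○●●○○○○
○○○○○○○○○

south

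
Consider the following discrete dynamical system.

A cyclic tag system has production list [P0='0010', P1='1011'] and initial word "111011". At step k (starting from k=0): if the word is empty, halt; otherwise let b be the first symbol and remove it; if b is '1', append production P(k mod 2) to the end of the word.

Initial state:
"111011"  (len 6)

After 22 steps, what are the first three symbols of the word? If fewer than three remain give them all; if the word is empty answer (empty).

101

0) "111011"  (len 6)
1) "110110010"  (len 9)
2) "101100101011"  (len 12)
3) "011001010110010"  (len 15)
4) "11001010110010"  (len 14)
5) "10010101100100010"  (len 17)
6) "00101011001000101011"  (len 20)
7) "0101011001000101011"  (len 19)
8) "101011001000101011"  (len 18)
9) "010110010001010110010"  (len 21)
10) "10110010001010110010"  (len 20)
11) "01100100010101100100010"  (len 23)
12) "1100100010101100100010"  (len 22)
13) "1001000101011001000100010"  (len 25)
14) "0010001010110010001000101011"  (len 28)
15) "010001010110010001000101011"  (len 27)
16) "10001010110010001000101011"  (len 26)
17) "00010101100100010001010110010"  (len 29)
18) "0010101100100010001010110010"  (len 28)
19) "010101100100010001010110010"  (len 27)
20) "10101100100010001010110010"  (len 26)
21) "01011001000100010101100100010"  (len 29)
22) "1011001000100010101100100010"  (len 28)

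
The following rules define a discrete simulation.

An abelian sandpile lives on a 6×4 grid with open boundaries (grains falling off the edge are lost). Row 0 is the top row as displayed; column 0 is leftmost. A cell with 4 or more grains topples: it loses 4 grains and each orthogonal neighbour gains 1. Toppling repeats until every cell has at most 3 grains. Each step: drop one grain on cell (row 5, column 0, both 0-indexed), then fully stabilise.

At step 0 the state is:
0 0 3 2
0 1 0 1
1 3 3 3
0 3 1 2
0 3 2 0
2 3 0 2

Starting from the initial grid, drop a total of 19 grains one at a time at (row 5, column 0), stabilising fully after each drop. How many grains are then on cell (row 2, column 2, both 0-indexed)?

1

t=0: 0 0 3 2
0 1 0 1
1 3 3 3
0 3 1 2
0 3 2 0
2 3 0 2
t=1: 0 0 3 2
0 1 0 1
1 3 3 3
0 3 1 2
0 3 2 0
3 3 0 2
t=2: 0 0 3 2
0 2 1 2
2 1 1 0
1 1 3 3
2 1 3 0
1 1 1 2
t=3: 0 0 3 2
0 2 1 2
2 1 1 0
1 1 3 3
2 1 3 0
2 1 1 2
t=4: 0 0 3 2
0 2 1 2
2 1 1 0
1 1 3 3
2 1 3 0
3 1 1 2
t=5: 0 0 3 2
0 2 1 2
2 1 1 0
1 1 3 3
3 1 3 0
0 2 1 2
t=6: 0 0 3 2
0 2 1 2
2 1 1 0
1 1 3 3
3 1 3 0
1 2 1 2
t=7: 0 0 3 2
0 2 1 2
2 1 1 0
1 1 3 3
3 1 3 0
2 2 1 2
t=8: 0 0 3 2
0 2 1 2
2 1 1 0
1 1 3 3
3 1 3 0
3 2 1 2
t=9: 0 0 3 2
0 2 1 2
2 1 1 0
2 1 3 3
0 2 3 0
1 3 1 2
t=10: 0 0 3 2
0 2 1 2
2 1 1 0
2 1 3 3
0 2 3 0
2 3 1 2
t=11: 0 0 3 2
0 2 1 2
2 1 1 0
2 1 3 3
0 2 3 0
3 3 1 2
t=12: 0 0 3 2
0 2 1 2
2 1 1 0
2 1 3 3
1 3 3 0
1 0 2 2
t=13: 0 0 3 2
0 2 1 2
2 1 1 0
2 1 3 3
1 3 3 0
2 0 2 2
t=14: 0 0 3 2
0 2 1 2
2 1 1 0
2 1 3 3
1 3 3 0
3 0 2 2
t=15: 0 0 3 2
0 2 1 2
2 1 1 0
2 1 3 3
2 3 3 0
0 1 2 2
t=16: 0 0 3 2
0 2 1 2
2 1 1 0
2 1 3 3
2 3 3 0
1 1 2 2
t=17: 0 0 3 2
0 2 1 2
2 1 1 0
2 1 3 3
2 3 3 0
2 1 2 2
t=18: 0 0 3 2
0 2 1 2
2 1 1 0
2 1 3 3
2 3 3 0
3 1 2 2
t=19: 0 0 3 2
0 2 1 2
2 1 1 0
2 1 3 3
3 3 3 0
0 2 2 2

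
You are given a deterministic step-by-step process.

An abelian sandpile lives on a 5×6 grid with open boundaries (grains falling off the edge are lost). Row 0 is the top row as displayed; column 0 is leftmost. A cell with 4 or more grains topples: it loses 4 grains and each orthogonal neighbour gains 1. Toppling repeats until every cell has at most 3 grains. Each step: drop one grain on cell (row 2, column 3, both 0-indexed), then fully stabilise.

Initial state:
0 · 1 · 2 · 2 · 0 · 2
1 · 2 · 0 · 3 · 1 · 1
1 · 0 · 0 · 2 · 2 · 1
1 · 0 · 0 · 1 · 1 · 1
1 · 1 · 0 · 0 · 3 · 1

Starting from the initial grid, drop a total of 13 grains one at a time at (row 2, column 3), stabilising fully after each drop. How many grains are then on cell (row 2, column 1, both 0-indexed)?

1

step 0: 0 · 1 · 2 · 2 · 0 · 2
1 · 2 · 0 · 3 · 1 · 1
1 · 0 · 0 · 2 · 2 · 1
1 · 0 · 0 · 1 · 1 · 1
1 · 1 · 0 · 0 · 3 · 1
step 1: 0 · 1 · 2 · 2 · 0 · 2
1 · 2 · 0 · 3 · 1 · 1
1 · 0 · 0 · 3 · 2 · 1
1 · 0 · 0 · 1 · 1 · 1
1 · 1 · 0 · 0 · 3 · 1
step 2: 0 · 1 · 2 · 3 · 0 · 2
1 · 2 · 1 · 0 · 2 · 1
1 · 0 · 1 · 1 · 3 · 1
1 · 0 · 0 · 2 · 1 · 1
1 · 1 · 0 · 0 · 3 · 1
step 3: 0 · 1 · 2 · 3 · 0 · 2
1 · 2 · 1 · 0 · 2 · 1
1 · 0 · 1 · 2 · 3 · 1
1 · 0 · 0 · 2 · 1 · 1
1 · 1 · 0 · 0 · 3 · 1
step 4: 0 · 1 · 2 · 3 · 0 · 2
1 · 2 · 1 · 0 · 2 · 1
1 · 0 · 1 · 3 · 3 · 1
1 · 0 · 0 · 2 · 1 · 1
1 · 1 · 0 · 0 · 3 · 1
step 5: 0 · 1 · 2 · 3 · 0 · 2
1 · 2 · 1 · 1 · 3 · 1
1 · 0 · 2 · 1 · 0 · 2
1 · 0 · 0 · 3 · 2 · 1
1 · 1 · 0 · 0 · 3 · 1
step 6: 0 · 1 · 2 · 3 · 0 · 2
1 · 2 · 1 · 1 · 3 · 1
1 · 0 · 2 · 2 · 0 · 2
1 · 0 · 0 · 3 · 2 · 1
1 · 1 · 0 · 0 · 3 · 1
step 7: 0 · 1 · 2 · 3 · 0 · 2
1 · 2 · 1 · 1 · 3 · 1
1 · 0 · 2 · 3 · 0 · 2
1 · 0 · 0 · 3 · 2 · 1
1 · 1 · 0 · 0 · 3 · 1
step 8: 0 · 1 · 2 · 3 · 0 · 2
1 · 2 · 1 · 2 · 3 · 1
1 · 0 · 3 · 1 · 1 · 2
1 · 0 · 1 · 0 · 3 · 1
1 · 1 · 0 · 1 · 3 · 1
step 9: 0 · 1 · 2 · 3 · 0 · 2
1 · 2 · 1 · 2 · 3 · 1
1 · 0 · 3 · 2 · 1 · 2
1 · 0 · 1 · 0 · 3 · 1
1 · 1 · 0 · 1 · 3 · 1
step 10: 0 · 1 · 2 · 3 · 0 · 2
1 · 2 · 1 · 2 · 3 · 1
1 · 0 · 3 · 3 · 1 · 2
1 · 0 · 1 · 0 · 3 · 1
1 · 1 · 0 · 1 · 3 · 1
step 11: 0 · 1 · 2 · 3 · 0 · 2
1 · 2 · 2 · 3 · 3 · 1
1 · 1 · 0 · 1 · 2 · 2
1 · 0 · 2 · 1 · 3 · 1
1 · 1 · 0 · 1 · 3 · 1
step 12: 0 · 1 · 2 · 3 · 0 · 2
1 · 2 · 2 · 3 · 3 · 1
1 · 1 · 0 · 2 · 2 · 2
1 · 0 · 2 · 1 · 3 · 1
1 · 1 · 0 · 1 · 3 · 1
step 13: 0 · 1 · 2 · 3 · 0 · 2
1 · 2 · 2 · 3 · 3 · 1
1 · 1 · 0 · 3 · 2 · 2
1 · 0 · 2 · 1 · 3 · 1
1 · 1 · 0 · 1 · 3 · 1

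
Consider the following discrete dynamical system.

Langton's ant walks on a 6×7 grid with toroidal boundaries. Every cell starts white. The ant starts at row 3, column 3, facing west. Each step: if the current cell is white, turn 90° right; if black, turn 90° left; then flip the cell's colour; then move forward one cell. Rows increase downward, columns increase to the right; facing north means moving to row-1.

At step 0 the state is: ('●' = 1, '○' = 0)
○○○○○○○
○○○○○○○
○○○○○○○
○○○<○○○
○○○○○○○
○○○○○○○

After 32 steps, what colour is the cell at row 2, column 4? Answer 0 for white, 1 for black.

t=0: ○○○○○○○
○○○○○○○
○○○○○○○
○○○<○○○
○○○○○○○
○○○○○○○
t=1: ○○○○○○○
○○○○○○○
○○○^○○○
○○○●○○○
○○○○○○○
○○○○○○○
t=2: ○○○○○○○
○○○○○○○
○○○●>○○
○○○●○○○
○○○○○○○
○○○○○○○
t=3: ○○○○○○○
○○○○○○○
○○○●●○○
○○○●v○○
○○○○○○○
○○○○○○○
t=4: ○○○○○○○
○○○○○○○
○○○●●○○
○○○<●○○
○○○○○○○
○○○○○○○
t=5: ○○○○○○○
○○○○○○○
○○○●●○○
○○○○●○○
○○○v○○○
○○○○○○○
t=6: ○○○○○○○
○○○○○○○
○○○●●○○
○○○○●○○
○○<●○○○
○○○○○○○
t=7: ○○○○○○○
○○○○○○○
○○○●●○○
○○^○●○○
○○●●○○○
○○○○○○○
t=8: ○○○○○○○
○○○○○○○
○○○●●○○
○○●>●○○
○○●●○○○
○○○○○○○
t=9: ○○○○○○○
○○○○○○○
○○○●●○○
○○●●●○○
○○●v○○○
○○○○○○○
t=10: ○○○○○○○
○○○○○○○
○○○●●○○
○○●●●○○
○○●○>○○
○○○○○○○
t=11: ○○○○○○○
○○○○○○○
○○○●●○○
○○●●●○○
○○●○●○○
○○○○v○○
t=12: ○○○○○○○
○○○○○○○
○○○●●○○
○○●●●○○
○○●○●○○
○○○<●○○
t=13: ○○○○○○○
○○○○○○○
○○○●●○○
○○●●●○○
○○●^●○○
○○○●●○○
t=14: ○○○○○○○
○○○○○○○
○○○●●○○
○○●●●○○
○○●●>○○
○○○●●○○
t=15: ○○○○○○○
○○○○○○○
○○○●●○○
○○●●^○○
○○●●○○○
○○○●●○○
t=16: ○○○○○○○
○○○○○○○
○○○●●○○
○○●<○○○
○○●●○○○
○○○●●○○
t=17: ○○○○○○○
○○○○○○○
○○○●●○○
○○●○○○○
○○●v○○○
○○○●●○○
t=18: ○○○○○○○
○○○○○○○
○○○●●○○
○○●○○○○
○○●○>○○
○○○●●○○
t=19: ○○○○○○○
○○○○○○○
○○○●●○○
○○●○○○○
○○●○●○○
○○○●v○○
t=20: ○○○○○○○
○○○○○○○
○○○●●○○
○○●○○○○
○○●○●○○
○○○●○>○
t=21: ○○○○○v○
○○○○○○○
○○○●●○○
○○●○○○○
○○●○●○○
○○○●○●○
t=22: ○○○○<●○
○○○○○○○
○○○●●○○
○○●○○○○
○○●○●○○
○○○●○●○
t=23: ○○○○●●○
○○○○○○○
○○○●●○○
○○●○○○○
○○●○●○○
○○○●^●○
t=24: ○○○○●●○
○○○○○○○
○○○●●○○
○○●○○○○
○○●○●○○
○○○●●>○
t=25: ○○○○●●○
○○○○○○○
○○○●●○○
○○●○○○○
○○●○●^○
○○○●●○○
t=26: ○○○○●●○
○○○○○○○
○○○●●○○
○○●○○○○
○○●○●●>
○○○●●○○
t=27: ○○○○●●○
○○○○○○○
○○○●●○○
○○●○○○○
○○●○●●●
○○○●●○v
t=28: ○○○○●●○
○○○○○○○
○○○●●○○
○○●○○○○
○○●○●●●
○○○●●<●
t=29: ○○○○●●○
○○○○○○○
○○○●●○○
○○●○○○○
○○●○●^●
○○○●●●●
t=30: ○○○○●●○
○○○○○○○
○○○●●○○
○○●○○○○
○○●○<○●
○○○●●●●
t=31: ○○○○●●○
○○○○○○○
○○○●●○○
○○●○○○○
○○●○○○●
○○○●v●●
t=32: ○○○○●●○
○○○○○○○
○○○●●○○
○○●○○○○
○○●○○○●
○○○●○>●

1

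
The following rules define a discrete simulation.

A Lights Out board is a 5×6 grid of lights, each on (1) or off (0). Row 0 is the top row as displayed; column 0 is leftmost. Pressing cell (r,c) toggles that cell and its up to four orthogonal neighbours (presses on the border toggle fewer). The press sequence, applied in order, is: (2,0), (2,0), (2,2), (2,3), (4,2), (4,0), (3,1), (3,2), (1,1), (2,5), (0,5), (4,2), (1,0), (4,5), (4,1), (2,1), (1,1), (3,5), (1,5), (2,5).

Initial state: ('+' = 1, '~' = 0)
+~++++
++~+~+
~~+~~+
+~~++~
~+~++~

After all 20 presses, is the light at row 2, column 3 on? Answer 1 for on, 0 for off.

0

step 0: +~++++
++~+~+
~~+~~+
+~~++~
~+~++~
step 1: +~++++
~+~+~+
+++~~+
~~~++~
~+~++~
step 2: +~++++
++~+~+
~~+~~+
+~~++~
~+~++~
step 3: +~++++
++++~+
~+~+~+
+~+++~
~+~++~
step 4: +~++++
+++~~+
~++~++
+~+~+~
~+~++~
step 5: +~++++
+++~~+
~++~++
+~~~+~
~~+~+~
step 6: +~++++
+++~~+
~++~++
~~~~+~
+++~+~
step 7: +~++++
+++~~+
~~+~++
+++~+~
+~+~+~
step 8: +~++++
+++~~+
~~~~++
+~~++~
+~~~+~
step 9: ++++++
~~~~~+
~+~~++
+~~++~
+~~~+~
step 10: ++++++
~~~~~~
~+~~~~
+~~+++
+~~~+~
step 11: ++++~~
~~~~~+
~+~~~~
+~~+++
+~~~+~
step 12: ++++~~
~~~~~+
~+~~~~
+~++++
+++++~
step 13: ~+++~~
++~~~+
++~~~~
+~++++
+++++~
step 14: ~+++~~
++~~~+
++~~~~
+~+++~
++++~+
step 15: ~+++~~
++~~~+
++~~~~
+++++~
~~~+~+
step 16: ~+++~~
+~~~~+
~~+~~~
+~+++~
~~~+~+
step 17: ~~++~~
~++~~+
~++~~~
+~+++~
~~~+~+
step 18: ~~++~~
~++~~+
~++~~+
+~++~+
~~~+~~
step 19: ~~++~+
~++~+~
~++~~~
+~++~+
~~~+~~
step 20: ~~++~+
~++~++
~++~++
+~++~~
~~~+~~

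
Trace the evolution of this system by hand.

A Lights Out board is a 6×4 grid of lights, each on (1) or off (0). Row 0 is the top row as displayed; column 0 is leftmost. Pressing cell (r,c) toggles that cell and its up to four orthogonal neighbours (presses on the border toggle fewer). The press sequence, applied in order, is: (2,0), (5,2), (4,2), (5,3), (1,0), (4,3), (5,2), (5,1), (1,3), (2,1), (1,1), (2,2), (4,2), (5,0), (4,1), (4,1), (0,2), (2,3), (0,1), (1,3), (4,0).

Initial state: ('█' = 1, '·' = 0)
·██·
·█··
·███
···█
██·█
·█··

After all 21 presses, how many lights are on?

18

step 0: ·██·
·█··
·███
···█
██·█
·█··
step 1: ·██·
██··
█·██
█··█
██·█
·█··
step 2: ·██·
██··
█·██
█··█
████
··██
step 3: ·██·
██··
█·██
█·██
█···
···█
step 4: ·██·
██··
█·██
█·██
█··█
··█·
step 5: ███·
····
··██
█·██
█··█
··█·
step 6: ███·
····
··██
█·█·
█·█·
··██
step 7: ███·
····
··██
█·█·
█···
·█··
step 8: ███·
····
··██
█·█·
██··
█·█·
step 9: ████
··██
··█·
█·█·
██··
█·█·
step 10: ████
·███
██··
███·
██··
█·█·
step 11: █·██
█··█
█···
███·
██··
█·█·
step 12: █·██
█·██
████
██··
██··
█·█·
step 13: █·██
█·██
████
███·
█·██
█···
step 14: █·██
█·██
████
███·
··██
·█··
step 15: █·██
█·██
████
█·█·
██·█
····
step 16: █·██
█·██
████
███·
··██
·█··
step 17: ██··
█··█
████
███·
··██
·█··
step 18: ██··
█···
██··
████
··██
·█··
step 19: ··█·
██··
██··
████
··██
·█··
step 20: ··██
████
██·█
████
··██
·█··
step 21: ··██
████
██·█
·███
████
██··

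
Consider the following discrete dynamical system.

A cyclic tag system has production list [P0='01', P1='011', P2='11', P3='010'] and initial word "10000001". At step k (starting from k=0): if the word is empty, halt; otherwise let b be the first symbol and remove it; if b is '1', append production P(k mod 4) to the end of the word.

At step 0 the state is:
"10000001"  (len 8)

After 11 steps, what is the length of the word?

5

[0] "10000001"  (len 8)
[1] "000000101"  (len 9)
[2] "00000101"  (len 8)
[3] "0000101"  (len 7)
[4] "000101"  (len 6)
[5] "00101"  (len 5)
[6] "0101"  (len 4)
[7] "101"  (len 3)
[8] "01010"  (len 5)
[9] "1010"  (len 4)
[10] "010011"  (len 6)
[11] "10011"  (len 5)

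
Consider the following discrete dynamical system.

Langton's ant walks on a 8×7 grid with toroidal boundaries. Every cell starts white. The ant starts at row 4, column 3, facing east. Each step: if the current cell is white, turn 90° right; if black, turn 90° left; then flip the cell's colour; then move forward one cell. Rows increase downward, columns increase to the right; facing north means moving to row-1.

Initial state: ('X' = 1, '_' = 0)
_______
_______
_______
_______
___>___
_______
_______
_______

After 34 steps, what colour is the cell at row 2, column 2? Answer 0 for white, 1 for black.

step 0: _______
_______
_______
_______
___>___
_______
_______
_______
step 1: _______
_______
_______
_______
___X___
___v___
_______
_______
step 2: _______
_______
_______
_______
___X___
__<X___
_______
_______
step 3: _______
_______
_______
_______
__^X___
__XX___
_______
_______
step 4: _______
_______
_______
_______
__X>___
__XX___
_______
_______
step 5: _______
_______
_______
___^___
__X____
__XX___
_______
_______
step 6: _______
_______
_______
___X>__
__X____
__XX___
_______
_______
step 7: _______
_______
_______
___XX__
__X_v__
__XX___
_______
_______
step 8: _______
_______
_______
___XX__
__X<X__
__XX___
_______
_______
step 9: _______
_______
_______
___^X__
__XXX__
__XX___
_______
_______
step 10: _______
_______
_______
__<_X__
__XXX__
__XX___
_______
_______
step 11: _______
_______
__^____
__X_X__
__XXX__
__XX___
_______
_______
step 12: _______
_______
__X>___
__X_X__
__XXX__
__XX___
_______
_______
step 13: _______
_______
__XX___
__XvX__
__XXX__
__XX___
_______
_______
step 14: _______
_______
__XX___
__<XX__
__XXX__
__XX___
_______
_______
step 15: _______
_______
__XX___
___XX__
__vXX__
__XX___
_______
_______
step 16: _______
_______
__XX___
___XX__
___>X__
__XX___
_______
_______
step 17: _______
_______
__XX___
___^X__
____X__
__XX___
_______
_______
step 18: _______
_______
__XX___
__<_X__
____X__
__XX___
_______
_______
step 19: _______
_______
__^X___
__X_X__
____X__
__XX___
_______
_______
step 20: _______
_______
_<_X___
__X_X__
____X__
__XX___
_______
_______
step 21: _______
_^_____
_X_X___
__X_X__
____X__
__XX___
_______
_______
step 22: _______
_X>____
_X_X___
__X_X__
____X__
__XX___
_______
_______
step 23: _______
_XX____
_XvX___
__X_X__
____X__
__XX___
_______
_______
step 24: _______
_XX____
_<XX___
__X_X__
____X__
__XX___
_______
_______
step 25: _______
_XX____
__XX___
_vX_X__
____X__
__XX___
_______
_______
step 26: _______
_XX____
__XX___
<XX_X__
____X__
__XX___
_______
_______
step 27: _______
_XX____
^_XX___
XXX_X__
____X__
__XX___
_______
_______
step 28: _______
_XX____
X>XX___
XXX_X__
____X__
__XX___
_______
_______
step 29: _______
_XX____
XXXX___
XvX_X__
____X__
__XX___
_______
_______
step 30: _______
_XX____
XXXX___
X_>_X__
____X__
__XX___
_______
_______
step 31: _______
_XX____
XX^X___
X___X__
____X__
__XX___
_______
_______
step 32: _______
_XX____
X<_X___
X___X__
____X__
__XX___
_______
_______
step 33: _______
_XX____
X__X___
Xv__X__
____X__
__XX___
_______
_______
step 34: _______
_XX____
X__X___
<X__X__
____X__
__XX___
_______
_______

0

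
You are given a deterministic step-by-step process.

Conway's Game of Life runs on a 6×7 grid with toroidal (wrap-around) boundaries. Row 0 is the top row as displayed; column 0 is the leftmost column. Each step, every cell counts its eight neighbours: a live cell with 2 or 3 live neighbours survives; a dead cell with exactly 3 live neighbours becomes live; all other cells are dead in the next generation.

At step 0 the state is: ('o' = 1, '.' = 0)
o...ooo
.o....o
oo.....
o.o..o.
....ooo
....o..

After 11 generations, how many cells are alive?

k=0  o...ooo
.o....o
oo.....
o.o..o.
....ooo
....o..
k=1  o...o.o
.o.....
..o....
o...oo.
...oo.o
o..o...
k=2  oo....o
oo.....
.o.....
....ooo
o..o..o
o..o...
k=3  ..o...o
..o...o
.o...oo
....ooo
o..o...
..o....
k=4  .ooo...
.oo...o
....o..
....o..
...oooo
.ooo...
k=5  .......
oo.....
...o.o.
.......
.....o.
oo...o.
k=6  ......o
.......
.......
....o..
......o
......o
k=7  .......
.......
.......
.......
.....o.
o....oo
k=8  ......o
.......
.......
.......
.....o.
.....oo
k=9  .....oo
.......
.......
.......
.....oo
.....oo
k=10  .....oo
.......
.......
.......
.....oo
o...o..
k=11  .....oo
.......
.......
.......
.....oo
o...o..

6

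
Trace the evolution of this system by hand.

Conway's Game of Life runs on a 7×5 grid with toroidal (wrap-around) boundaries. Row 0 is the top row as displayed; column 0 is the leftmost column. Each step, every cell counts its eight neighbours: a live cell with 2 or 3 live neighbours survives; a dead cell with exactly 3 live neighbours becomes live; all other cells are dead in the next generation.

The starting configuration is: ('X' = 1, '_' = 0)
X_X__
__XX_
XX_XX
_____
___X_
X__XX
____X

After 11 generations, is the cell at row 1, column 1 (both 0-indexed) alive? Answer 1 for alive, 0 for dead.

0

t=0: X_X__
__XX_
XX_XX
_____
___X_
X__XX
____X
t=1: _XX_X
_____
XX_XX
X_XX_
___X_
X__X_
_X___
t=2: XXX__
_____
XX_X_
X____
_X_X_
__X_X
_X_XX
t=3: XXXXX
____X
XX__X
X____
XXXXX
_X__X
____X
t=4: _XX__
_____
_X__X
_____
__XX_
_X___
_____
t=5: _____
XXX__
_____
__XX_
__X__
__X__
_XX__
t=6: X____
_X___
___X_
__XX_
_XX__
__XX_
_XX__
t=7: X_X__
_____
___X_
_X_X_
_X___
___X_
_XXX_
t=8: __XX_
_____
__X__
_____
_____
_X_X_
_X_XX
t=9: __XXX
__XX_
_____
_____
_____
X__XX
XX__X
t=10: _____
__X_X
_____
_____
____X
_X_X_
_X___
t=11: _____
_____
_____
_____
_____
X_X__
__X__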